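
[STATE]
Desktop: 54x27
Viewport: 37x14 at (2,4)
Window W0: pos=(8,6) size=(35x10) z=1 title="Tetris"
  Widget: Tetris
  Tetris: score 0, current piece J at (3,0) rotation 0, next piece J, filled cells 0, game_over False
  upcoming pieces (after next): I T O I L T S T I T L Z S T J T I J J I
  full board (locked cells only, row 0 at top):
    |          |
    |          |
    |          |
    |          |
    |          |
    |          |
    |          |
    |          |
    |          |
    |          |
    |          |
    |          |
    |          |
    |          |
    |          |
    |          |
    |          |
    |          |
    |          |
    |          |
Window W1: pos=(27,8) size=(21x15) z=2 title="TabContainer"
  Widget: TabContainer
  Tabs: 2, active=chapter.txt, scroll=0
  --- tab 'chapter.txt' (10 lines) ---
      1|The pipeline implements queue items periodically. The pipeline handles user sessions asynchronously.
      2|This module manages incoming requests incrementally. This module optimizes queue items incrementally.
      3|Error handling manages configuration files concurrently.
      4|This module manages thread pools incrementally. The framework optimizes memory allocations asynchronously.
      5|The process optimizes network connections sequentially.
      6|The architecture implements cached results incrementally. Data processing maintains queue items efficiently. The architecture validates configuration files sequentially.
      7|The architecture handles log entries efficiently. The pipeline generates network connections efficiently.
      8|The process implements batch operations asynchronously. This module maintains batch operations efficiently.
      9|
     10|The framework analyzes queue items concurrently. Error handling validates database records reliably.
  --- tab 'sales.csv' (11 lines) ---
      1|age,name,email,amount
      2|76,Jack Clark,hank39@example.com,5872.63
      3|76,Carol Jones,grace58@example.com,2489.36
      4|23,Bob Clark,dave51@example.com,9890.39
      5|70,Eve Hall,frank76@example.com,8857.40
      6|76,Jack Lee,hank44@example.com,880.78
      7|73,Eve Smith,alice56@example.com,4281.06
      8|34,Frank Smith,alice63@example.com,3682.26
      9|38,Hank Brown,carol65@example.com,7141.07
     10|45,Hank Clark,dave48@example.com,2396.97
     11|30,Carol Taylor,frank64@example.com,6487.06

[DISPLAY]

                                     
                                     
      ┏━━━━━━━━━━━━━━━━━━━━━━━━━━━━━━
      ┃ Tetris                       
      ┠──────────────────┏━━━━━━━━━━━
      ┃          │Next:  ┃ TabContain
      ┃          │█      ┠───────────
      ┃          │███    ┃[chapter.tx
      ┃          │       ┃───────────
      ┃          │       ┃The pipelin
      ┃          │       ┃This module
      ┗━━━━━━━━━━━━━━━━━━┃Error handl
                         ┃This module
                         ┃The process


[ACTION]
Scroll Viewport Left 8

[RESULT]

                                     
                                     
        ┏━━━━━━━━━━━━━━━━━━━━━━━━━━━━
        ┃ Tetris                     
        ┠──────────────────┏━━━━━━━━━
        ┃          │Next:  ┃ TabConta
        ┃          │█      ┠─────────
        ┃          │███    ┃[chapter.
        ┃          │       ┃─────────
        ┃          │       ┃The pipel
        ┃          │       ┃This modu
        ┗━━━━━━━━━━━━━━━━━━┃Error han
                           ┃This modu
                           ┃The proce


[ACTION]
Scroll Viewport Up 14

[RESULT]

                                     
                                     
                                     
                                     
                                     
                                     
        ┏━━━━━━━━━━━━━━━━━━━━━━━━━━━━
        ┃ Tetris                     
        ┠──────────────────┏━━━━━━━━━
        ┃          │Next:  ┃ TabConta
        ┃          │█      ┠─────────
        ┃          │███    ┃[chapter.
        ┃          │       ┃─────────
        ┃          │       ┃The pipel


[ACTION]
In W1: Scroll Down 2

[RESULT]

                                     
                                     
                                     
                                     
                                     
                                     
        ┏━━━━━━━━━━━━━━━━━━━━━━━━━━━━
        ┃ Tetris                     
        ┠──────────────────┏━━━━━━━━━
        ┃          │Next:  ┃ TabConta
        ┃          │█      ┠─────────
        ┃          │███    ┃[chapter.
        ┃          │       ┃─────────
        ┃          │       ┃Error han


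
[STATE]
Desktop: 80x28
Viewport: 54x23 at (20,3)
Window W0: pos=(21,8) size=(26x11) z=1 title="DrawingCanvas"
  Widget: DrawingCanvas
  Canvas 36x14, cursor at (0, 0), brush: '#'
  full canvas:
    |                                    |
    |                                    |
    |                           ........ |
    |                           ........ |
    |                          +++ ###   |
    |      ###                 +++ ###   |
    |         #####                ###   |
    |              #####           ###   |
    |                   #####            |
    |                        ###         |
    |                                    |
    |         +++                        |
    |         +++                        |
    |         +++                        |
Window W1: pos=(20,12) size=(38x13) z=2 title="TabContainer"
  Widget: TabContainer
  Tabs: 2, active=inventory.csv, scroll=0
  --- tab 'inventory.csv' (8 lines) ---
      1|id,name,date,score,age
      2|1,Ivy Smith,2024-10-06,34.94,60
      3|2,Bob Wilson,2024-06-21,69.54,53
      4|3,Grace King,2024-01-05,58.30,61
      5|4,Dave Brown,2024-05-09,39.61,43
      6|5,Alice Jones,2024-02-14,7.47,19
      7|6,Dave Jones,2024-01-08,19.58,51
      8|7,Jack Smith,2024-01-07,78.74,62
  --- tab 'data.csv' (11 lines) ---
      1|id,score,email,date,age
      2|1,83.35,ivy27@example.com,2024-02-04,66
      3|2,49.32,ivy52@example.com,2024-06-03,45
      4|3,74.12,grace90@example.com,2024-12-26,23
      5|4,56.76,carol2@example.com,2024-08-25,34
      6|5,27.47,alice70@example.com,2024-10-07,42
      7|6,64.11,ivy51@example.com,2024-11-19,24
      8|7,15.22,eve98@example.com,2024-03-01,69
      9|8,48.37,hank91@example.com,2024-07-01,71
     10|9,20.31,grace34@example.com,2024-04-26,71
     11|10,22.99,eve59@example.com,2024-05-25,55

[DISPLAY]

                                                      
                                                      
                                                      
                                                      
                                                      
 ┏━━━━━━━━━━━━━━━━━━━━━━━━┓                           
 ┃ DrawingCanvas          ┃                           
 ┠────────────────────────┨                           
 ┃+                       ┃                           
┏━━━━━━━━━━━━━━━━━━━━━━━━━━━━━━━━━━━━┓                
┃ TabContainer                       ┃                
┠────────────────────────────────────┨                
┃[inventory.csv]│ data.csv           ┃                
┃────────────────────────────────────┃                
┃id,name,date,score,age              ┃                
┃1,Ivy Smith,2024-10-06,34.94,60     ┃                
┃2,Bob Wilson,2024-06-21,69.54,53    ┃                
┃3,Grace King,2024-01-05,58.30,61    ┃                
┃4,Dave Brown,2024-05-09,39.61,43    ┃                
┃5,Alice Jones,2024-02-14,7.47,19    ┃                
┃6,Dave Jones,2024-01-08,19.58,51    ┃                
┗━━━━━━━━━━━━━━━━━━━━━━━━━━━━━━━━━━━━┛                
                                                      


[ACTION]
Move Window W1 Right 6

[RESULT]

                                                      
                                                      
                                                      
                                                      
                                                      
 ┏━━━━━━━━━━━━━━━━━━━━━━━━┓                           
 ┃ DrawingCanvas          ┃                           
 ┠────────────────────────┨                           
 ┃+                       ┃                           
 ┃    ┏━━━━━━━━━━━━━━━━━━━━━━━━━━━━━━━━━━━━┓          
 ┃    ┃ TabContainer                       ┃          
 ┃    ┠────────────────────────────────────┨          
 ┃    ┃[inventory.csv]│ data.csv           ┃          
 ┃    ┃────────────────────────────────────┃          
 ┃    ┃id,name,date,score,age              ┃          
 ┗━━━━┃1,Ivy Smith,2024-10-06,34.94,60     ┃          
      ┃2,Bob Wilson,2024-06-21,69.54,53    ┃          
      ┃3,Grace King,2024-01-05,58.30,61    ┃          
      ┃4,Dave Brown,2024-05-09,39.61,43    ┃          
      ┃5,Alice Jones,2024-02-14,7.47,19    ┃          
      ┃6,Dave Jones,2024-01-08,19.58,51    ┃          
      ┗━━━━━━━━━━━━━━━━━━━━━━━━━━━━━━━━━━━━┛          
                                                      


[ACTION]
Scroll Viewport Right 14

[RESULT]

                                                      
                                                      
                                                      
                                                      
                                                      
━━━━━━━━━━━━━━━━━━━━┓                                 
wingCanvas          ┃                                 
────────────────────┨                                 
                    ┃                                 
┏━━━━━━━━━━━━━━━━━━━━━━━━━━━━━━━━━━━━┓                
┃ TabContainer                       ┃                
┠────────────────────────────────────┨                
┃[inventory.csv]│ data.csv           ┃                
┃────────────────────────────────────┃                
┃id,name,date,score,age              ┃                
┃1,Ivy Smith,2024-10-06,34.94,60     ┃                
┃2,Bob Wilson,2024-06-21,69.54,53    ┃                
┃3,Grace King,2024-01-05,58.30,61    ┃                
┃4,Dave Brown,2024-05-09,39.61,43    ┃                
┃5,Alice Jones,2024-02-14,7.47,19    ┃                
┃6,Dave Jones,2024-01-08,19.58,51    ┃                
┗━━━━━━━━━━━━━━━━━━━━━━━━━━━━━━━━━━━━┛                
                                                      


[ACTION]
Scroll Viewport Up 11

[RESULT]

                                                      
                                                      
                                                      
                                                      
                                                      
                                                      
                                                      
                                                      
━━━━━━━━━━━━━━━━━━━━┓                                 
wingCanvas          ┃                                 
────────────────────┨                                 
                    ┃                                 
┏━━━━━━━━━━━━━━━━━━━━━━━━━━━━━━━━━━━━┓                
┃ TabContainer                       ┃                
┠────────────────────────────────────┨                
┃[inventory.csv]│ data.csv           ┃                
┃────────────────────────────────────┃                
┃id,name,date,score,age              ┃                
┃1,Ivy Smith,2024-10-06,34.94,60     ┃                
┃2,Bob Wilson,2024-06-21,69.54,53    ┃                
┃3,Grace King,2024-01-05,58.30,61    ┃                
┃4,Dave Brown,2024-05-09,39.61,43    ┃                
┃5,Alice Jones,2024-02-14,7.47,19    ┃                


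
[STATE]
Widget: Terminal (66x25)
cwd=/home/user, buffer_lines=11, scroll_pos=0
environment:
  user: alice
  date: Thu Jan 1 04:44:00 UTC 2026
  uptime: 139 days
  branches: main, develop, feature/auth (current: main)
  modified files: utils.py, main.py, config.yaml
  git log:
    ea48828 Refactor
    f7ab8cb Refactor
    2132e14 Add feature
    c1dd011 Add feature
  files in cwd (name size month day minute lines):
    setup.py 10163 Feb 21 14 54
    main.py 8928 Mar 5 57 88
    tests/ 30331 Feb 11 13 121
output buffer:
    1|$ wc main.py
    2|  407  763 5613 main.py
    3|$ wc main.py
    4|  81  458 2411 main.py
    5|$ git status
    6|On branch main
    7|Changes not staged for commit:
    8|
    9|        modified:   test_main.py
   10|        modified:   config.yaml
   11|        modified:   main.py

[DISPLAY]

$ wc main.py                                                      
  407  763 5613 main.py                                           
$ wc main.py                                                      
  81  458 2411 main.py                                            
$ git status                                                      
On branch main                                                    
Changes not staged for commit:                                    
                                                                  
        modified:   test_main.py                                  
        modified:   config.yaml                                   
        modified:   main.py                                       
$ █                                                               
                                                                  
                                                                  
                                                                  
                                                                  
                                                                  
                                                                  
                                                                  
                                                                  
                                                                  
                                                                  
                                                                  
                                                                  
                                                                  


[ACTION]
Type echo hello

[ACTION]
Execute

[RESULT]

$ wc main.py                                                      
  407  763 5613 main.py                                           
$ wc main.py                                                      
  81  458 2411 main.py                                            
$ git status                                                      
On branch main                                                    
Changes not staged for commit:                                    
                                                                  
        modified:   test_main.py                                  
        modified:   config.yaml                                   
        modified:   main.py                                       
$ echo hello                                                      
hello                                                             
$ █                                                               
                                                                  
                                                                  
                                                                  
                                                                  
                                                                  
                                                                  
                                                                  
                                                                  
                                                                  
                                                                  
                                                                  


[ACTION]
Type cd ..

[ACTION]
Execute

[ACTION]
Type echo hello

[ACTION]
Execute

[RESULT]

$ wc main.py                                                      
  407  763 5613 main.py                                           
$ wc main.py                                                      
  81  458 2411 main.py                                            
$ git status                                                      
On branch main                                                    
Changes not staged for commit:                                    
                                                                  
        modified:   test_main.py                                  
        modified:   config.yaml                                   
        modified:   main.py                                       
$ echo hello                                                      
hello                                                             
$ cd ..                                                           
                                                                  
$ echo hello                                                      
hello                                                             
$ █                                                               
                                                                  
                                                                  
                                                                  
                                                                  
                                                                  
                                                                  
                                                                  


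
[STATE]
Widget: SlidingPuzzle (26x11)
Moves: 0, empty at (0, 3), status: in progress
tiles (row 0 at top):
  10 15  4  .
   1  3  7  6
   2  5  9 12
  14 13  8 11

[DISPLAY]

┌────┬────┬────┬────┐     
│ 10 │ 15 │  4 │    │     
├────┼────┼────┼────┤     
│  1 │  3 │  7 │  6 │     
├────┼────┼────┼────┤     
│  2 │  5 │  9 │ 12 │     
├────┼────┼────┼────┤     
│ 14 │ 13 │  8 │ 11 │     
└────┴────┴────┴────┘     
Moves: 0                  
                          


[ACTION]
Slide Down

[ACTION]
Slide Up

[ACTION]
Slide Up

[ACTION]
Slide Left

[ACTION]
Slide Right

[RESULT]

┌────┬────┬────┬────┐     
│ 10 │ 15 │  4 │  6 │     
├────┼────┼────┼────┤     
│  1 │  3 │  7 │ 12 │     
├────┼────┼────┼────┤     
│  2 │  5 │    │  9 │     
├────┼────┼────┼────┤     
│ 14 │ 13 │  8 │ 11 │     
└────┴────┴────┴────┘     
Moves: 3                  
                          


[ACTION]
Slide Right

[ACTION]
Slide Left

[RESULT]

┌────┬────┬────┬────┐     
│ 10 │ 15 │  4 │  6 │     
├────┼────┼────┼────┤     
│  1 │  3 │  7 │ 12 │     
├────┼────┼────┼────┤     
│  2 │  5 │    │  9 │     
├────┼────┼────┼────┤     
│ 14 │ 13 │  8 │ 11 │     
└────┴────┴────┴────┘     
Moves: 5                  
                          


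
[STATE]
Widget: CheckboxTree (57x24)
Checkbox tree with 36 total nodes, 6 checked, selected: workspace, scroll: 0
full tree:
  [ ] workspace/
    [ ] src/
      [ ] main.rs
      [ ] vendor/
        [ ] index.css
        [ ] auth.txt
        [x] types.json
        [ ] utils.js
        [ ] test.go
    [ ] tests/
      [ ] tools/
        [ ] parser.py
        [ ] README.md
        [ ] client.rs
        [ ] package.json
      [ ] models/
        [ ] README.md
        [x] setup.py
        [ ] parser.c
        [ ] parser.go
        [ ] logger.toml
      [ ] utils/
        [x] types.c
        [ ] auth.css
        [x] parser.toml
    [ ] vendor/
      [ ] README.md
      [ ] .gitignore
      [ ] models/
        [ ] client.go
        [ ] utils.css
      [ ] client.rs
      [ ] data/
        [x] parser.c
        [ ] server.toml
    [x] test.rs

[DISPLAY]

>[-] workspace/                                          
   [-] src/                                              
     [ ] main.rs                                         
     [-] vendor/                                         
       [ ] index.css                                     
       [ ] auth.txt                                      
       [x] types.json                                    
       [ ] utils.js                                      
       [ ] test.go                                       
   [-] tests/                                            
     [ ] tools/                                          
       [ ] parser.py                                     
       [ ] README.md                                     
       [ ] client.rs                                     
       [ ] package.json                                  
     [-] models/                                         
       [ ] README.md                                     
       [x] setup.py                                      
       [ ] parser.c                                      
       [ ] parser.go                                     
       [ ] logger.toml                                   
     [-] utils/                                          
       [x] types.c                                       
       [ ] auth.css                                      


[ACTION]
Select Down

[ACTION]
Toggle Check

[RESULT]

 [-] workspace/                                          
>  [x] src/                                              
     [x] main.rs                                         
     [x] vendor/                                         
       [x] index.css                                     
       [x] auth.txt                                      
       [x] types.json                                    
       [x] utils.js                                      
       [x] test.go                                       
   [-] tests/                                            
     [ ] tools/                                          
       [ ] parser.py                                     
       [ ] README.md                                     
       [ ] client.rs                                     
       [ ] package.json                                  
     [-] models/                                         
       [ ] README.md                                     
       [x] setup.py                                      
       [ ] parser.c                                      
       [ ] parser.go                                     
       [ ] logger.toml                                   
     [-] utils/                                          
       [x] types.c                                       
       [ ] auth.css                                      


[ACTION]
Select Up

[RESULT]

>[-] workspace/                                          
   [x] src/                                              
     [x] main.rs                                         
     [x] vendor/                                         
       [x] index.css                                     
       [x] auth.txt                                      
       [x] types.json                                    
       [x] utils.js                                      
       [x] test.go                                       
   [-] tests/                                            
     [ ] tools/                                          
       [ ] parser.py                                     
       [ ] README.md                                     
       [ ] client.rs                                     
       [ ] package.json                                  
     [-] models/                                         
       [ ] README.md                                     
       [x] setup.py                                      
       [ ] parser.c                                      
       [ ] parser.go                                     
       [ ] logger.toml                                   
     [-] utils/                                          
       [x] types.c                                       
       [ ] auth.css                                      


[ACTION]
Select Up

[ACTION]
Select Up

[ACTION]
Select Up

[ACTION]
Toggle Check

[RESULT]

>[x] workspace/                                          
   [x] src/                                              
     [x] main.rs                                         
     [x] vendor/                                         
       [x] index.css                                     
       [x] auth.txt                                      
       [x] types.json                                    
       [x] utils.js                                      
       [x] test.go                                       
   [x] tests/                                            
     [x] tools/                                          
       [x] parser.py                                     
       [x] README.md                                     
       [x] client.rs                                     
       [x] package.json                                  
     [x] models/                                         
       [x] README.md                                     
       [x] setup.py                                      
       [x] parser.c                                      
       [x] parser.go                                     
       [x] logger.toml                                   
     [x] utils/                                          
       [x] types.c                                       
       [x] auth.css                                      


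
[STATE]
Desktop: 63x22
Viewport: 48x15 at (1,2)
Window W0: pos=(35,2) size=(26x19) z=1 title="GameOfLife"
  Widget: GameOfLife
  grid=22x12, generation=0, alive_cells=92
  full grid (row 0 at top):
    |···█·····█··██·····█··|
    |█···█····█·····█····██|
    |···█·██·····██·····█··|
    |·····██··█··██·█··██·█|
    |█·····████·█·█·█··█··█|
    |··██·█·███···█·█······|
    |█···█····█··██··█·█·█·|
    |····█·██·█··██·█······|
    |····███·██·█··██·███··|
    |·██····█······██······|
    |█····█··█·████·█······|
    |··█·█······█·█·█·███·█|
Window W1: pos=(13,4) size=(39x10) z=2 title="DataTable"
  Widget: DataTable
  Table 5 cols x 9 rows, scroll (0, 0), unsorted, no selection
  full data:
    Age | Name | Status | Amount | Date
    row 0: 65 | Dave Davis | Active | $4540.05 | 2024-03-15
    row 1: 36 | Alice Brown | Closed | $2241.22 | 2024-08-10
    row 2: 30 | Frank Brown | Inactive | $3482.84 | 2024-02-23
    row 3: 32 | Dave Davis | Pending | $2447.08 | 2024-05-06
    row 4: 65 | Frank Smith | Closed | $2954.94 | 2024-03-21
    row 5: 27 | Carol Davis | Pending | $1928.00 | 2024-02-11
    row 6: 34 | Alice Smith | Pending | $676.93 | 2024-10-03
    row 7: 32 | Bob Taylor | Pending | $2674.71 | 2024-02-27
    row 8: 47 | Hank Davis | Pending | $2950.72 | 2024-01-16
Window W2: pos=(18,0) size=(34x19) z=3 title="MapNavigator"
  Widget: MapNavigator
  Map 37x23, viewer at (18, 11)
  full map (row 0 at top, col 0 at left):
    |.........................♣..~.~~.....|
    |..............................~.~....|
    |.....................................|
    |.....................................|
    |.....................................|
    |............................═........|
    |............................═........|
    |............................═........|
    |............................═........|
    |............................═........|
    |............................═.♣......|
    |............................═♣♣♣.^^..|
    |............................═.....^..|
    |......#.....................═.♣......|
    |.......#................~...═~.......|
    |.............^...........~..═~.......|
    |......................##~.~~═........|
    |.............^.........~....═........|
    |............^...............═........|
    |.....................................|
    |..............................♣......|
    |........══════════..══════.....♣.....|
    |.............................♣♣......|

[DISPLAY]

                 ┠──────────────────────────────
                 ┃..............................
            ┏━━━━┃..........................═...
            ┃ Dat┃..........................═...
            ┠────┃..........................═...
            ┃Age│┃..........................═...
            ┃───┼┃..........................═...
            ┃65 │┃..........................═.♣.
            ┃36 │┃................@.........═♣♣♣
            ┃30 │┃..........................═...
            ┃32 │┃....#.....................═.♣.
            ┗━━━━┃.....#................~...═~..
                 ┃...........^...........~..═~..
                 ┃....................##~.~~═...
                 ┃...........^.........~....═...


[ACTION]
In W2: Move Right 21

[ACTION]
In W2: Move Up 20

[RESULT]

                 ┠──────────────────────────────
                 ┃                              
            ┏━━━━┃                              
            ┃ Dat┃                              
            ┠────┃                              
            ┃Age│┃                              
            ┃───┼┃                              
            ┃65 │┃                              
            ┃36 │┃.....♣..~.~~....@             
            ┃30 │┃..........~.~....             
            ┃32 │┃.................             
            ┗━━━━┃.................             
                 ┃.................             
                 ┃........═........             
                 ┃........═........             


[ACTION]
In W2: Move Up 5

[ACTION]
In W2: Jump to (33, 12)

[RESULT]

                 ┠──────────────────────────────
                 ┃...........═........          
            ┏━━━━┃...........═........          
            ┃ Dat┃...........═........          
            ┠────┃...........═........          
            ┃Age│┃...........═........          
            ┃───┼┃...........═.♣......          
            ┃65 │┃...........═♣♣♣.^^..          
            ┃36 │┃...........═....@^..          
            ┃30 │┃...........═.♣......          
            ┃32 │┃.......~...═~.......          
            ┗━━━━┃........~..═~.......          
                 ┃.....##~.~~═........          
                 ┃......~....═........          
                 ┃...........═........          


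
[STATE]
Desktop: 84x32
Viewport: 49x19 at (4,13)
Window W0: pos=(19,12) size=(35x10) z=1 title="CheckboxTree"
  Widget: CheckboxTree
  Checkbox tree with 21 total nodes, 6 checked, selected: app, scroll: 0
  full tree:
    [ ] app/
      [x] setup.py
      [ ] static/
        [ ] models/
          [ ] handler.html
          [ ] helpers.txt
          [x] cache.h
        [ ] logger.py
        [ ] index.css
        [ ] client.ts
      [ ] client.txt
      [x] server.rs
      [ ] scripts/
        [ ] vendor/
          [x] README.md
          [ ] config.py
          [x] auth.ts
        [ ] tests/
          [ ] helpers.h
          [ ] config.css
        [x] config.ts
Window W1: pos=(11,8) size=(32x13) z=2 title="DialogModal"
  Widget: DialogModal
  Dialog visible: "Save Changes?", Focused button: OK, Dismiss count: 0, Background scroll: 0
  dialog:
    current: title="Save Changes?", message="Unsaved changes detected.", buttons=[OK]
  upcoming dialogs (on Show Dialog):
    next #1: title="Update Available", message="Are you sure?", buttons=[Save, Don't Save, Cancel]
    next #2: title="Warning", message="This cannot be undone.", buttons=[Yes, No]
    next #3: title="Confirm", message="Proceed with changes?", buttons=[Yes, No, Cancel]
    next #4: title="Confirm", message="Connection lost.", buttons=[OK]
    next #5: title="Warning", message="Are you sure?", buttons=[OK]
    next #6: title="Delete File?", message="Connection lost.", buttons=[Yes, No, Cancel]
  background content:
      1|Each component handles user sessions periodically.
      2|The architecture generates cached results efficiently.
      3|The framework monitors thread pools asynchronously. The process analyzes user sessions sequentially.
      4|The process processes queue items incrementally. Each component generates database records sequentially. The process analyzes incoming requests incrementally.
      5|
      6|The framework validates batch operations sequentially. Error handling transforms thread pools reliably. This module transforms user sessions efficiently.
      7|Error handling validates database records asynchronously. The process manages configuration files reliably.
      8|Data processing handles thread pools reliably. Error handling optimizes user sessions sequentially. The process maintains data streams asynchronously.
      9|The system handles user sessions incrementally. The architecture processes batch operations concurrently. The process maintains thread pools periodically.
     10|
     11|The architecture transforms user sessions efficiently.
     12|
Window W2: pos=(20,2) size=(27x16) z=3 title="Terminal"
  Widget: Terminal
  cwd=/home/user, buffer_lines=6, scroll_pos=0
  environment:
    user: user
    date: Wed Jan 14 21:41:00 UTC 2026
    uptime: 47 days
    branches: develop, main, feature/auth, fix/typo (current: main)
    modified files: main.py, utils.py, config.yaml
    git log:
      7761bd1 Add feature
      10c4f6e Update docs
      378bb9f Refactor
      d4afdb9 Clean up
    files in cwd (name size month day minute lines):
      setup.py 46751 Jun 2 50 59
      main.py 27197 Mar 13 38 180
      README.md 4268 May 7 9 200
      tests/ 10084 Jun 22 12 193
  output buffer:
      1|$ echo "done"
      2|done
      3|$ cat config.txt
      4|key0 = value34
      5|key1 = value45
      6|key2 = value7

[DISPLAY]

       ┃Th┌─────┃                         ┃      
       ┃Th│     ┃                         ┃──────
       ┃  │Unsav┃                         ┃      
       ┃Th│     ┃                         ┃      
       ┃Er└─────┗━━━━━━━━━━━━━━━━━━━━━━━━━┛      
       ┃Data processing handles thread┃          
       ┃The system handles user sessio┃          
       ┗━━━━━━━━━━━━━━━━━━━━━━━━━━━━━━┛          
               ┗━━━━━━━━━━━━━━━━━━━━━━━━━━━━━━━━━
                                                 
                                                 
                                                 
                                                 
                                                 
                                                 
                                                 
                                                 
                                                 
                                                 


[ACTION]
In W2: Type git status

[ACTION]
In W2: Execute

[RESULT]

       ┃Th┌─────┃        modified:   main.┃      
       ┃Th│     ┃        modified:   utils┃──────
       ┃  │Unsav┃        modified:   confi┃      
       ┃Th│     ┃$ █                      ┃      
       ┃Er└─────┗━━━━━━━━━━━━━━━━━━━━━━━━━┛      
       ┃Data processing handles thread┃          
       ┃The system handles user sessio┃          
       ┗━━━━━━━━━━━━━━━━━━━━━━━━━━━━━━┛          
               ┗━━━━━━━━━━━━━━━━━━━━━━━━━━━━━━━━━
                                                 
                                                 
                                                 
                                                 
                                                 
                                                 
                                                 
                                                 
                                                 
                                                 


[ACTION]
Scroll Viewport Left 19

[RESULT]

           ┃Th┌─────┃        modified:   main.┃  
           ┃Th│     ┃        modified:   utils┃──
           ┃  │Unsav┃        modified:   confi┃  
           ┃Th│     ┃$ █                      ┃  
           ┃Er└─────┗━━━━━━━━━━━━━━━━━━━━━━━━━┛  
           ┃Data processing handles thread┃      
           ┃The system handles user sessio┃      
           ┗━━━━━━━━━━━━━━━━━━━━━━━━━━━━━━┛      
                   ┗━━━━━━━━━━━━━━━━━━━━━━━━━━━━━
                                                 
                                                 
                                                 
                                                 
                                                 
                                                 
                                                 
                                                 
                                                 
                                                 


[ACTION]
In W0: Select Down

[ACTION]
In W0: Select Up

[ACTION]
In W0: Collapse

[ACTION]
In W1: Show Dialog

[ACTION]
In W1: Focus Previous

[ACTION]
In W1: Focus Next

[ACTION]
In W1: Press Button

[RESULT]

           ┃The fram┃        modified:   main.┃  
           ┃The proc┃        modified:   utils┃──
           ┃        ┃        modified:   confi┃  
           ┃The fram┃$ █                      ┃  
           ┃Error ha┗━━━━━━━━━━━━━━━━━━━━━━━━━┛  
           ┃Data processing handles thread┃      
           ┃The system handles user sessio┃      
           ┗━━━━━━━━━━━━━━━━━━━━━━━━━━━━━━┛      
                   ┗━━━━━━━━━━━━━━━━━━━━━━━━━━━━━
                                                 
                                                 
                                                 
                                                 
                                                 
                                                 
                                                 
                                                 
                                                 
                                                 
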